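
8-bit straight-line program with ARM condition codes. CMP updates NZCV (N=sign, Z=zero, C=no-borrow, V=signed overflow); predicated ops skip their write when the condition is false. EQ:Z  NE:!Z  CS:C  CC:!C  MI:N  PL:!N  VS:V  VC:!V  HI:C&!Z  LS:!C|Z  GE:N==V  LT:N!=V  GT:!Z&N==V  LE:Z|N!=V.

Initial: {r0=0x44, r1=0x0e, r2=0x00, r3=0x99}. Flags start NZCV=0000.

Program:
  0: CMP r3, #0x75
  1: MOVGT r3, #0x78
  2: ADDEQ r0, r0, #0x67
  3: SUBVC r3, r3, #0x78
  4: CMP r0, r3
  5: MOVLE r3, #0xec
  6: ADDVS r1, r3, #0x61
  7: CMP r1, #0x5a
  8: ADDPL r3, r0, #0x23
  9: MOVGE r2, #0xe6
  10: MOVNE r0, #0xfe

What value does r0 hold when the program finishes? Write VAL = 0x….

0: ✓ CMP  NZCV=0011
1: · MOVGT
2: · ADDEQ
3: · SUBVC
4: ✓ CMP  NZCV=1001
5: · MOVLE
6: ✓ ADDVS  r1←0xfa
7: ✓ CMP  NZCV=1010
8: · ADDPL
9: · MOVGE
10: ✓ MOVNE  r0←0xfe

VAL = 0xfe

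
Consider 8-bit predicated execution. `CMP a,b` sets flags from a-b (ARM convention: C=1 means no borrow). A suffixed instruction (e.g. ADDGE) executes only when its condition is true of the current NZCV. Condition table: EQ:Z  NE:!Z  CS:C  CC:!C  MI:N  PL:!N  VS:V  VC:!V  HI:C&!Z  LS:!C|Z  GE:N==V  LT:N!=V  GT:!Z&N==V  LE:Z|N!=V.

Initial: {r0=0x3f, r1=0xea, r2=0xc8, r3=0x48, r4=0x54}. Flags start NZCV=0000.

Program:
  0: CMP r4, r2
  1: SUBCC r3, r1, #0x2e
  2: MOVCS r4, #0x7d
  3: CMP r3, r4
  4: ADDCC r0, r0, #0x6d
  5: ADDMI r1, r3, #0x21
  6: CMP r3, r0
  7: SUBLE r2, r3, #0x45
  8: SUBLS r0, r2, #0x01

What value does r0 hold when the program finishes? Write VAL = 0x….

[0] flags=1001 → (cmp)
[1] flags=1001 CC?T → r3=0xbc
[2] flags=1001 CS?F → skip
[3] flags=0011 → (cmp)
[4] flags=0011 CC?F → skip
[5] flags=0011 MI?F → skip
[6] flags=0011 → (cmp)
[7] flags=0011 LE?T → r2=0x77
[8] flags=0011 LS?F → skip

VAL = 0x3f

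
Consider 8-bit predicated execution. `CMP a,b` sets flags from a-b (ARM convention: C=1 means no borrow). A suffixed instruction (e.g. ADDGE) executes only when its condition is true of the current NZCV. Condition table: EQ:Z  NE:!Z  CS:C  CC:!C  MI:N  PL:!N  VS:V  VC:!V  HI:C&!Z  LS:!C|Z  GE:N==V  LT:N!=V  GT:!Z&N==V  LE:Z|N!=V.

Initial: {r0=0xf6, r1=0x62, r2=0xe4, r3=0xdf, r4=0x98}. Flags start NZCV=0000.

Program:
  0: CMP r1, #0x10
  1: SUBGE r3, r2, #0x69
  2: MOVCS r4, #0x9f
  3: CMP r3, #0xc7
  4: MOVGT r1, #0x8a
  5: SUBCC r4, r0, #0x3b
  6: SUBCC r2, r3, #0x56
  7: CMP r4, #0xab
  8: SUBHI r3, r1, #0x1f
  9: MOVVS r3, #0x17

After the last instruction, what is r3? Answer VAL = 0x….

0: ✓ CMP  NZCV=0010
1: ✓ SUBGE  r3←0x7b
2: ✓ MOVCS  r4←0x9f
3: ✓ CMP  NZCV=1001
4: ✓ MOVGT  r1←0x8a
5: ✓ SUBCC  r4←0xbb
6: ✓ SUBCC  r2←0x25
7: ✓ CMP  NZCV=0010
8: ✓ SUBHI  r3←0x6b
9: · MOVVS

VAL = 0x6b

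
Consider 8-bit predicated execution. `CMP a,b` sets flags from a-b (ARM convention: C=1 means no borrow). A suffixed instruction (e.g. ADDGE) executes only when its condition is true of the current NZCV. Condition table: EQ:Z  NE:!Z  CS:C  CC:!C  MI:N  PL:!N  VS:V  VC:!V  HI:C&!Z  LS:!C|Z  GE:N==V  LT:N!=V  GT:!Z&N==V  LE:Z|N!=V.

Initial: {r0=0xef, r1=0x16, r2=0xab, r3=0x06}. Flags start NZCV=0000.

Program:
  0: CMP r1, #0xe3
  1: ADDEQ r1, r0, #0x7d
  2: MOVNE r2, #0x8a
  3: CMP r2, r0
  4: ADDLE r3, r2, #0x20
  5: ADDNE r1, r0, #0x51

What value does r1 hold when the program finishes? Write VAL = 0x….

VAL = 0x40

[0] flags=0000 → (cmp)
[1] flags=0000 EQ?F → skip
[2] flags=0000 NE?T → r2=0x8a
[3] flags=1000 → (cmp)
[4] flags=1000 LE?T → r3=0xaa
[5] flags=1000 NE?T → r1=0x40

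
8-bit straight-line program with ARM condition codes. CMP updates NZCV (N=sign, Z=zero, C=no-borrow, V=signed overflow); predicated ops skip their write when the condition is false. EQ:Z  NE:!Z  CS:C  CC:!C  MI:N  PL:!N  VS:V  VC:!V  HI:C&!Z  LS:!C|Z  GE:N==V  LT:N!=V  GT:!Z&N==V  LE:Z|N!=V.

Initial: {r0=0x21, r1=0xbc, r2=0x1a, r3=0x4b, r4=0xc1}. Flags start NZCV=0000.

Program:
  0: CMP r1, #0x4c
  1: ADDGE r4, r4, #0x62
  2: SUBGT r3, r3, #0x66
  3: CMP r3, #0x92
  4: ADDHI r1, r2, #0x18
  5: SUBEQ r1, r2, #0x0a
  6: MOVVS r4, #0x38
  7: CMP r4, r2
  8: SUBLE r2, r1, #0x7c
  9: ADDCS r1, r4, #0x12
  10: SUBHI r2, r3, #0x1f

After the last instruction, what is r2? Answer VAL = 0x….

VAL = 0x2c

0: ✓ CMP  NZCV=0011
1: · ADDGE
2: · SUBGT
3: ✓ CMP  NZCV=1001
4: · ADDHI
5: · SUBEQ
6: ✓ MOVVS  r4←0x38
7: ✓ CMP  NZCV=0010
8: · SUBLE
9: ✓ ADDCS  r1←0x4a
10: ✓ SUBHI  r2←0x2c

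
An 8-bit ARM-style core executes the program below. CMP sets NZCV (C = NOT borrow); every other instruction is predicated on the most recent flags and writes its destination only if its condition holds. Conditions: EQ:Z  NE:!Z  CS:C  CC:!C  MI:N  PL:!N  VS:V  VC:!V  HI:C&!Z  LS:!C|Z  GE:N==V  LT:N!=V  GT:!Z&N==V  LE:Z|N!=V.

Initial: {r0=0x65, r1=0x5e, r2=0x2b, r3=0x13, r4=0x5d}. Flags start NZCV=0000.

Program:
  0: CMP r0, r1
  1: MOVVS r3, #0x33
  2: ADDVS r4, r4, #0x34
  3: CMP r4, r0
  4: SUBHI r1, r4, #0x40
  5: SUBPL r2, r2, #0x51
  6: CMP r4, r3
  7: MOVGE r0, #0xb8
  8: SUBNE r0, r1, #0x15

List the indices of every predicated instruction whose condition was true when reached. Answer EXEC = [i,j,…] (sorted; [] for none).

EXEC = [7,8]

[0] flags=0010 → (cmp)
[1] flags=0010 VS?F → skip
[2] flags=0010 VS?F → skip
[3] flags=1000 → (cmp)
[4] flags=1000 HI?F → skip
[5] flags=1000 PL?F → skip
[6] flags=0010 → (cmp)
[7] flags=0010 GE?T → r0=0xb8
[8] flags=0010 NE?T → r0=0x49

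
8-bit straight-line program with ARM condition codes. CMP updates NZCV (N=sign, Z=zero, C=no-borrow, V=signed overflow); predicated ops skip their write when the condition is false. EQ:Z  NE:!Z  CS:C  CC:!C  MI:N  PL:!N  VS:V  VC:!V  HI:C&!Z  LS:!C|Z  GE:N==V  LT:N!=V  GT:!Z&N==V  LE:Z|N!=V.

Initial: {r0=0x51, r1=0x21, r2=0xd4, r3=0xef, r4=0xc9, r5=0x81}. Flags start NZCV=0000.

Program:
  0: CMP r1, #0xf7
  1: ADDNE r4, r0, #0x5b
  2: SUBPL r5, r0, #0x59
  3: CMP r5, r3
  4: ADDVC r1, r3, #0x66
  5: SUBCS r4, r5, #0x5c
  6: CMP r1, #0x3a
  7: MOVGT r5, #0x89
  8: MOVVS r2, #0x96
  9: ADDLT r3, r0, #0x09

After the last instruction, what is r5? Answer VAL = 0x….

VAL = 0x89

0: ✓ CMP  NZCV=0000
1: ✓ ADDNE  r4←0xac
2: ✓ SUBPL  r5←0xf8
3: ✓ CMP  NZCV=0010
4: ✓ ADDVC  r1←0x55
5: ✓ SUBCS  r4←0x9c
6: ✓ CMP  NZCV=0010
7: ✓ MOVGT  r5←0x89
8: · MOVVS
9: · ADDLT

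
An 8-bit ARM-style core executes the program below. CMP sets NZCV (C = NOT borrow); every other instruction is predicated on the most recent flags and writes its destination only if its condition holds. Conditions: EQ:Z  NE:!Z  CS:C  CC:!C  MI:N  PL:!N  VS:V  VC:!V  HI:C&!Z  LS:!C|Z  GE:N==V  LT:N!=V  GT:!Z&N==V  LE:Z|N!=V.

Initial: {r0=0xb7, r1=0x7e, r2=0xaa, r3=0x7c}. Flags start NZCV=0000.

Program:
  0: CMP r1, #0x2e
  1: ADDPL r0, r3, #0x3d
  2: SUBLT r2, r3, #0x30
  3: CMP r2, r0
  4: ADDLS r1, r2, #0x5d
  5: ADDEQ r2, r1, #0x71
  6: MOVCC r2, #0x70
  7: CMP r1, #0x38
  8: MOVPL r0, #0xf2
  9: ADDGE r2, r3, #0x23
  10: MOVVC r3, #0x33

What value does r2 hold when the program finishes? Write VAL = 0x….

0: ✓ CMP  NZCV=0010
1: ✓ ADDPL  r0←0xb9
2: · SUBLT
3: ✓ CMP  NZCV=1000
4: ✓ ADDLS  r1←0x07
5: · ADDEQ
6: ✓ MOVCC  r2←0x70
7: ✓ CMP  NZCV=1000
8: · MOVPL
9: · ADDGE
10: ✓ MOVVC  r3←0x33

VAL = 0x70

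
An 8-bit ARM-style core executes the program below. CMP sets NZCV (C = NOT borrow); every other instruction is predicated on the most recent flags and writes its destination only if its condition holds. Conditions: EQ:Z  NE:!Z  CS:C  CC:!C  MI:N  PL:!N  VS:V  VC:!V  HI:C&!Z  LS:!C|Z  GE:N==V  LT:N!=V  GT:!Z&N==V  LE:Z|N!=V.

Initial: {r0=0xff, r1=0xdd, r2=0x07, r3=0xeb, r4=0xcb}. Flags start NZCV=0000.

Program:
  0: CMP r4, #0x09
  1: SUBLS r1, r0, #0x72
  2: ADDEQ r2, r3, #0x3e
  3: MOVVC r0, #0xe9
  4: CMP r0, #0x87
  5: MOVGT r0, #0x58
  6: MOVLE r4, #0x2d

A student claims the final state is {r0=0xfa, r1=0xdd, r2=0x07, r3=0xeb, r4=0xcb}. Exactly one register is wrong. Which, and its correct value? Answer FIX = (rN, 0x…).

0: ✓ CMP  NZCV=1010
1: · SUBLS
2: · ADDEQ
3: ✓ MOVVC  r0←0xe9
4: ✓ CMP  NZCV=0010
5: ✓ MOVGT  r0←0x58
6: · MOVLE

FIX = (r0, 0x58)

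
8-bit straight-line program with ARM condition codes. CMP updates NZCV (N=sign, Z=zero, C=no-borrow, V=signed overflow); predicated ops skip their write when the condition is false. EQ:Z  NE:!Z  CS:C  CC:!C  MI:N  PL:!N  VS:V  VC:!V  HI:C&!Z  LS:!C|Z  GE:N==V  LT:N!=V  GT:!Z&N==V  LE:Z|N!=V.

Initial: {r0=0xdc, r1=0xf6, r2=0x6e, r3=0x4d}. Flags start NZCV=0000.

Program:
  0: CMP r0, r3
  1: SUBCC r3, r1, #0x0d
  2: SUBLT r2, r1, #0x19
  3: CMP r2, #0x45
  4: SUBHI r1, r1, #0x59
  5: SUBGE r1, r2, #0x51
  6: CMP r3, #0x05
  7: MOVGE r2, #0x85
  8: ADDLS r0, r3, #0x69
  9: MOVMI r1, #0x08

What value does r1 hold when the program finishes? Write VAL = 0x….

0: ✓ CMP  NZCV=1010
1: · SUBCC
2: ✓ SUBLT  r2←0xdd
3: ✓ CMP  NZCV=1010
4: ✓ SUBHI  r1←0x9d
5: · SUBGE
6: ✓ CMP  NZCV=0010
7: ✓ MOVGE  r2←0x85
8: · ADDLS
9: · MOVMI

VAL = 0x9d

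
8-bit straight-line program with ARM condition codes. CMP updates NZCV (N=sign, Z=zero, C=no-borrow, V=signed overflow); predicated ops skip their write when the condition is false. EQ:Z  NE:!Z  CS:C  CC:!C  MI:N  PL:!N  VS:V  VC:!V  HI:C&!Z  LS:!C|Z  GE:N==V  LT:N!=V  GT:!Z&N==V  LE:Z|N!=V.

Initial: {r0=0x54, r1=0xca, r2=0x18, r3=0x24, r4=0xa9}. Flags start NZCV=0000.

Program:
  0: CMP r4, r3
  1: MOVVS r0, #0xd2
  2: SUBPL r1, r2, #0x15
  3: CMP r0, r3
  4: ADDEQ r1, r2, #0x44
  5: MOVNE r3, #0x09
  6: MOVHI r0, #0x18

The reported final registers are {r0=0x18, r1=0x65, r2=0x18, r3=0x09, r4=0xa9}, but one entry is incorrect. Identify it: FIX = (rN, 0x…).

0: ✓ CMP  NZCV=1010
1: · MOVVS
2: · SUBPL
3: ✓ CMP  NZCV=0010
4: · ADDEQ
5: ✓ MOVNE  r3←0x09
6: ✓ MOVHI  r0←0x18

FIX = (r1, 0xca)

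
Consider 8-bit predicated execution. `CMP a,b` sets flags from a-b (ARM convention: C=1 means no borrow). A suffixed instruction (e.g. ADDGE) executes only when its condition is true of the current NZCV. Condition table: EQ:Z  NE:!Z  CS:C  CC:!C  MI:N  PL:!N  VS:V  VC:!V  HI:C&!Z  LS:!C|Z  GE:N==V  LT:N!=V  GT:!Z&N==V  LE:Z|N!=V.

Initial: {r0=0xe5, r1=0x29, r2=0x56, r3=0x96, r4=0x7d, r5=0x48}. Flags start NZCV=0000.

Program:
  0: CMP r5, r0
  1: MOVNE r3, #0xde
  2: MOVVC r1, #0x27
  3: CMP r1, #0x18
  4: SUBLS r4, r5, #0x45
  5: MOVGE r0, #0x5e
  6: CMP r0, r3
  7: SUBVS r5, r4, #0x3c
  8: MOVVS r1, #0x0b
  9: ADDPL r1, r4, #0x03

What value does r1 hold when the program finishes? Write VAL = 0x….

VAL = 0x0b

[0] flags=0000 → (cmp)
[1] flags=0000 NE?T → r3=0xde
[2] flags=0000 VC?T → r1=0x27
[3] flags=0010 → (cmp)
[4] flags=0010 LS?F → skip
[5] flags=0010 GE?T → r0=0x5e
[6] flags=1001 → (cmp)
[7] flags=1001 VS?T → r5=0x41
[8] flags=1001 VS?T → r1=0x0b
[9] flags=1001 PL?F → skip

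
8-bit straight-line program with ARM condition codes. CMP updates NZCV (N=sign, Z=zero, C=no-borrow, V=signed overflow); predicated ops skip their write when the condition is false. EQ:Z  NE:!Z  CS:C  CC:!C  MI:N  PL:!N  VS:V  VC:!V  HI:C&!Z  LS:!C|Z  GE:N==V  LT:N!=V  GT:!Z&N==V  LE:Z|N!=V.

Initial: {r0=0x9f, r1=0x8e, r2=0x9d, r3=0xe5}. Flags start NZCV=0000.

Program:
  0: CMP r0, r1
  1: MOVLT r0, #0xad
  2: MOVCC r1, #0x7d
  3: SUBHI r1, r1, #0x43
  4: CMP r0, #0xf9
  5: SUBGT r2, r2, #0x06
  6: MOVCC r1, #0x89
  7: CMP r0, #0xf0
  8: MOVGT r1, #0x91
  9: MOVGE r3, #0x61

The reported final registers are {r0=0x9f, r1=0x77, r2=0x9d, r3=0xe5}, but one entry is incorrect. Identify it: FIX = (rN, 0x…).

[0] flags=0010 → (cmp)
[1] flags=0010 LT?F → skip
[2] flags=0010 CC?F → skip
[3] flags=0010 HI?T → r1=0x4b
[4] flags=1000 → (cmp)
[5] flags=1000 GT?F → skip
[6] flags=1000 CC?T → r1=0x89
[7] flags=1000 → (cmp)
[8] flags=1000 GT?F → skip
[9] flags=1000 GE?F → skip

FIX = (r1, 0x89)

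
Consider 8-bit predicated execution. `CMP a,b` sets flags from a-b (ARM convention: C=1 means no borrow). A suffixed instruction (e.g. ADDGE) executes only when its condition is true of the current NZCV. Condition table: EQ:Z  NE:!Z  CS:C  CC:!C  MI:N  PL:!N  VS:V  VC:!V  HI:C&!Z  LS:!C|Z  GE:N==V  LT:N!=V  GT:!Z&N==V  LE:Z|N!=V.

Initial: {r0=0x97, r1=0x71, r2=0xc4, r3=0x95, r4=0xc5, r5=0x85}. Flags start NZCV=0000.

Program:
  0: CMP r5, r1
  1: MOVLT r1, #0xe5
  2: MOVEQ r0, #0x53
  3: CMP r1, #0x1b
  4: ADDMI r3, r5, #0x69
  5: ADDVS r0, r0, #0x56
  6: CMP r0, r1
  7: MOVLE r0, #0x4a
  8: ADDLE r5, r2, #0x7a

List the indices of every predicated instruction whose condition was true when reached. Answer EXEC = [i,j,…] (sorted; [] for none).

EXEC = [1,4,7,8]

[0] flags=0011 → (cmp)
[1] flags=0011 LT?T → r1=0xe5
[2] flags=0011 EQ?F → skip
[3] flags=1010 → (cmp)
[4] flags=1010 MI?T → r3=0xee
[5] flags=1010 VS?F → skip
[6] flags=1000 → (cmp)
[7] flags=1000 LE?T → r0=0x4a
[8] flags=1000 LE?T → r5=0x3e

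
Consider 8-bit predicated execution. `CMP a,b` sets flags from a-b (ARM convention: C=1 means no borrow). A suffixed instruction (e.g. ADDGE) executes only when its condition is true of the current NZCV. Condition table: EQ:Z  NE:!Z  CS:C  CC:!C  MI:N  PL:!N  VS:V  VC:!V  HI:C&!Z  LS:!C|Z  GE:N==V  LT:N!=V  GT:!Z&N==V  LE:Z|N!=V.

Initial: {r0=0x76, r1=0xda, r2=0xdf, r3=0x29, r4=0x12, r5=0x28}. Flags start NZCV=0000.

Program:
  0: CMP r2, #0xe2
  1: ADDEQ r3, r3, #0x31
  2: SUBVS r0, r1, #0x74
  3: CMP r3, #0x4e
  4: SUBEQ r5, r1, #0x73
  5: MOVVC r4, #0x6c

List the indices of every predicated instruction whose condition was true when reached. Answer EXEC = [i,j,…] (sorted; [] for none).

EXEC = [5]

[0] flags=1000 → (cmp)
[1] flags=1000 EQ?F → skip
[2] flags=1000 VS?F → skip
[3] flags=1000 → (cmp)
[4] flags=1000 EQ?F → skip
[5] flags=1000 VC?T → r4=0x6c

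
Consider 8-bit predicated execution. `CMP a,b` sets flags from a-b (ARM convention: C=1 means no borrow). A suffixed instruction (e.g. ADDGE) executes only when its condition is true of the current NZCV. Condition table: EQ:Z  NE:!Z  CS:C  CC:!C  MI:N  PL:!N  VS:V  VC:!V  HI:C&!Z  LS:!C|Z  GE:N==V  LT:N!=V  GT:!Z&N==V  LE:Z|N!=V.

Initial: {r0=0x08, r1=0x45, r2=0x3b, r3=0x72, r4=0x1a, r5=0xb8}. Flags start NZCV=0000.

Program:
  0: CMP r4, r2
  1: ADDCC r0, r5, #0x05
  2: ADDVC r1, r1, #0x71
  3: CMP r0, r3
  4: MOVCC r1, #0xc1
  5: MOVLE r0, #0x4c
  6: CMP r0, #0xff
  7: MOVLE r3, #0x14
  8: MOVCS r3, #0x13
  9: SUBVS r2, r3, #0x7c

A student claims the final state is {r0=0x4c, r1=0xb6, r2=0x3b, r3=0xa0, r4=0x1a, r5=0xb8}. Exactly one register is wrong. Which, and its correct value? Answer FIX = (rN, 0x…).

FIX = (r3, 0x72)

0: ✓ CMP  NZCV=1000
1: ✓ ADDCC  r0←0xbd
2: ✓ ADDVC  r1←0xb6
3: ✓ CMP  NZCV=0011
4: · MOVCC
5: ✓ MOVLE  r0←0x4c
6: ✓ CMP  NZCV=0000
7: · MOVLE
8: · MOVCS
9: · SUBVS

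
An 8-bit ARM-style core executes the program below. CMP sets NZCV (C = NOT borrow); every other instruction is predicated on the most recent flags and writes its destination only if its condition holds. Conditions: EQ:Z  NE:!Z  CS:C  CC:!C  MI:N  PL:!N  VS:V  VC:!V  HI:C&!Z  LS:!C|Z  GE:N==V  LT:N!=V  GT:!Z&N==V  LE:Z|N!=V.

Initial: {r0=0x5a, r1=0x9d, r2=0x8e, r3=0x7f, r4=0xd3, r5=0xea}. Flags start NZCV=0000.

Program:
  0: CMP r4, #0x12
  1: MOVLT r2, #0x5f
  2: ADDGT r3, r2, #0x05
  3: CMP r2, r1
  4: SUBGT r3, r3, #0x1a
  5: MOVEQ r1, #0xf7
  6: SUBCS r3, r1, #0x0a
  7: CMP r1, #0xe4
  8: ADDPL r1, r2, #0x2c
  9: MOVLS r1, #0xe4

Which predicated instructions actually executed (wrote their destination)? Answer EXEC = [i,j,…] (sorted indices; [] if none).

0: ✓ CMP  NZCV=1010
1: ✓ MOVLT  r2←0x5f
2: · ADDGT
3: ✓ CMP  NZCV=1001
4: ✓ SUBGT  r3←0x65
5: · MOVEQ
6: · SUBCS
7: ✓ CMP  NZCV=1000
8: · ADDPL
9: ✓ MOVLS  r1←0xe4

EXEC = [1,4,9]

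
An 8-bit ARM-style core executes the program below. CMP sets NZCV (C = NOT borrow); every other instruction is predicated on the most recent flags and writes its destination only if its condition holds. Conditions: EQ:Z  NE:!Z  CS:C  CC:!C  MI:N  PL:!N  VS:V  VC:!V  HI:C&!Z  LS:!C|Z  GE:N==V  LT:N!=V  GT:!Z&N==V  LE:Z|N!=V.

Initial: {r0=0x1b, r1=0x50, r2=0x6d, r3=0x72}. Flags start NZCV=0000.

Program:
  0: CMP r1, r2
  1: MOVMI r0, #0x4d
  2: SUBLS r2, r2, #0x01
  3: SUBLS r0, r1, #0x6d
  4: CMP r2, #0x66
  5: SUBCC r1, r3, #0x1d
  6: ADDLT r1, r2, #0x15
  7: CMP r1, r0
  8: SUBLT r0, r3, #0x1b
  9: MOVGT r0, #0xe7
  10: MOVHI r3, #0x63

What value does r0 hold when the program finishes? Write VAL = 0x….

[0] flags=1000 → (cmp)
[1] flags=1000 MI?T → r0=0x4d
[2] flags=1000 LS?T → r2=0x6c
[3] flags=1000 LS?T → r0=0xe3
[4] flags=0010 → (cmp)
[5] flags=0010 CC?F → skip
[6] flags=0010 LT?F → skip
[7] flags=0000 → (cmp)
[8] flags=0000 LT?F → skip
[9] flags=0000 GT?T → r0=0xe7
[10] flags=0000 HI?F → skip

VAL = 0xe7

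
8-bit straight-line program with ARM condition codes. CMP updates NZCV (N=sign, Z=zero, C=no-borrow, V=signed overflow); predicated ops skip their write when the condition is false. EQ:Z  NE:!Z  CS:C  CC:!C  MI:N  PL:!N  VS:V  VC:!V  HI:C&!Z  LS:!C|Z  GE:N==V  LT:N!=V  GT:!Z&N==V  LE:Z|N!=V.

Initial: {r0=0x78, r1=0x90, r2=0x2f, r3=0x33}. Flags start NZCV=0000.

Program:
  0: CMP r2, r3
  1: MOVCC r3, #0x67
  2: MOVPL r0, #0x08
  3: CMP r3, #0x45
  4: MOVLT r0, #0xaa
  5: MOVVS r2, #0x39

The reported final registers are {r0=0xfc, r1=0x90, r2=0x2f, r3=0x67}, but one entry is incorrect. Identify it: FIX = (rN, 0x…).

FIX = (r0, 0x78)

0: ✓ CMP  NZCV=1000
1: ✓ MOVCC  r3←0x67
2: · MOVPL
3: ✓ CMP  NZCV=0010
4: · MOVLT
5: · MOVVS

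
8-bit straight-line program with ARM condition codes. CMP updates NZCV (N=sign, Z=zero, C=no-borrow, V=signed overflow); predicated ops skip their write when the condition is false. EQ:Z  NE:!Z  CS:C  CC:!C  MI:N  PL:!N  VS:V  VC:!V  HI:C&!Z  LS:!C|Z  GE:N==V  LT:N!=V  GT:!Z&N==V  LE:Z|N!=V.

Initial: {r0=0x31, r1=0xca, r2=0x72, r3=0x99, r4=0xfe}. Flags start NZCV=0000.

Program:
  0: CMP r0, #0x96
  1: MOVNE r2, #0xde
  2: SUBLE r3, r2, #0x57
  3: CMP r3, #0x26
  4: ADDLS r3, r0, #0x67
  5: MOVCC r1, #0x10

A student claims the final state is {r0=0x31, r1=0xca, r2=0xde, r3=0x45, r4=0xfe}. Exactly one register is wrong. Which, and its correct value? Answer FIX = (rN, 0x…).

FIX = (r3, 0x99)

[0] flags=1001 → (cmp)
[1] flags=1001 NE?T → r2=0xde
[2] flags=1001 LE?F → skip
[3] flags=0011 → (cmp)
[4] flags=0011 LS?F → skip
[5] flags=0011 CC?F → skip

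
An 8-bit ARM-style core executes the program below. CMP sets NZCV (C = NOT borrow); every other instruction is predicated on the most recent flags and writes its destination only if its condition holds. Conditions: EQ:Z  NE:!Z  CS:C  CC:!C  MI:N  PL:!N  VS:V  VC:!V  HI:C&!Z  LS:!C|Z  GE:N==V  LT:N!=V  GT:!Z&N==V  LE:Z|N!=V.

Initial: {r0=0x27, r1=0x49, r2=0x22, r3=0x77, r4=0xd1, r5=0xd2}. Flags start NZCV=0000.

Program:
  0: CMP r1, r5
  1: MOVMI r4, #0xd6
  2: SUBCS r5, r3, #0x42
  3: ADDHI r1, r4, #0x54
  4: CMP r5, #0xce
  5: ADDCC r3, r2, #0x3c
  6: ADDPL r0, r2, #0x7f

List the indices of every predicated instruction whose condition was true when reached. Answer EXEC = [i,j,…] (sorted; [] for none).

EXEC = [6]

[0] flags=0000 → (cmp)
[1] flags=0000 MI?F → skip
[2] flags=0000 CS?F → skip
[3] flags=0000 HI?F → skip
[4] flags=0010 → (cmp)
[5] flags=0010 CC?F → skip
[6] flags=0010 PL?T → r0=0xa1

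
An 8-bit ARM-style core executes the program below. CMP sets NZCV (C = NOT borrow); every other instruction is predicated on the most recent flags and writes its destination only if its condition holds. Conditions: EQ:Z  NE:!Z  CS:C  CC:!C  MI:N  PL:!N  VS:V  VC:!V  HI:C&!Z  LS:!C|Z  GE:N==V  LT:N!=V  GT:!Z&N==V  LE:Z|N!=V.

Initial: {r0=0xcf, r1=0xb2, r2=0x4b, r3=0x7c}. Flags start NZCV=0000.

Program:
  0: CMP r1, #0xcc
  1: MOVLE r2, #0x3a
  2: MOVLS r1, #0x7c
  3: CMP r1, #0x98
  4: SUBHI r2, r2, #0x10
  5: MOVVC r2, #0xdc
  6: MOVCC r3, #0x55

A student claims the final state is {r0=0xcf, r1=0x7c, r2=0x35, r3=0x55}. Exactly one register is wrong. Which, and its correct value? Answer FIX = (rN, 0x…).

0: ✓ CMP  NZCV=1000
1: ✓ MOVLE  r2←0x3a
2: ✓ MOVLS  r1←0x7c
3: ✓ CMP  NZCV=1001
4: · SUBHI
5: · MOVVC
6: ✓ MOVCC  r3←0x55

FIX = (r2, 0x3a)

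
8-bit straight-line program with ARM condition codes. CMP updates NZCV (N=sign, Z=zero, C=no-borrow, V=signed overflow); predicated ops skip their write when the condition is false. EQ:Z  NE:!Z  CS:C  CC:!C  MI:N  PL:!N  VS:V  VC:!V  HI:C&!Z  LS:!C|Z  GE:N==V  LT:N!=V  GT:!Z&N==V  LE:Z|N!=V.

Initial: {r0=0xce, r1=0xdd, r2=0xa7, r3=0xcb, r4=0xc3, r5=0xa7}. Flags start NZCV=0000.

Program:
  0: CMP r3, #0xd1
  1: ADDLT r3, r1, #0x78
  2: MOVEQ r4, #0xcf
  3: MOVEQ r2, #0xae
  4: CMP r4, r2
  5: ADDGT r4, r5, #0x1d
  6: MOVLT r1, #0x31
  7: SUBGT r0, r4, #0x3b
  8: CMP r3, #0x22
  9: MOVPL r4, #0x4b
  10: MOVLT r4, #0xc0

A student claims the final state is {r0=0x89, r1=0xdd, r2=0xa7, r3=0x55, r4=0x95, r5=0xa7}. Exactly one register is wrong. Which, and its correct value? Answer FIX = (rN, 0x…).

FIX = (r4, 0x4b)

0: ✓ CMP  NZCV=1000
1: ✓ ADDLT  r3←0x55
2: · MOVEQ
3: · MOVEQ
4: ✓ CMP  NZCV=0010
5: ✓ ADDGT  r4←0xc4
6: · MOVLT
7: ✓ SUBGT  r0←0x89
8: ✓ CMP  NZCV=0010
9: ✓ MOVPL  r4←0x4b
10: · MOVLT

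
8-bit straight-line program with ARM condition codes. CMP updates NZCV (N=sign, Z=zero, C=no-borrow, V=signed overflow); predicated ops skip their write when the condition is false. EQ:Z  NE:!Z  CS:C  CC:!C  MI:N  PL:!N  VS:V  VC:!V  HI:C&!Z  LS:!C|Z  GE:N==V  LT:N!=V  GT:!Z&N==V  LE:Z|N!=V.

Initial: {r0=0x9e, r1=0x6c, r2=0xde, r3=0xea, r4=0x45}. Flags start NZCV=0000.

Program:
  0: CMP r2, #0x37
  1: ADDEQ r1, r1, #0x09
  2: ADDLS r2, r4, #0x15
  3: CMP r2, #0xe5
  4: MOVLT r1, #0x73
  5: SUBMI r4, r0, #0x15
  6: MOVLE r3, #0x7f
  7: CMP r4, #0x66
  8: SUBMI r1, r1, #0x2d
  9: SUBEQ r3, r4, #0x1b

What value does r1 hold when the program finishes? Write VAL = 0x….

0: ✓ CMP  NZCV=1010
1: · ADDEQ
2: · ADDLS
3: ✓ CMP  NZCV=1000
4: ✓ MOVLT  r1←0x73
5: ✓ SUBMI  r4←0x89
6: ✓ MOVLE  r3←0x7f
7: ✓ CMP  NZCV=0011
8: · SUBMI
9: · SUBEQ

VAL = 0x73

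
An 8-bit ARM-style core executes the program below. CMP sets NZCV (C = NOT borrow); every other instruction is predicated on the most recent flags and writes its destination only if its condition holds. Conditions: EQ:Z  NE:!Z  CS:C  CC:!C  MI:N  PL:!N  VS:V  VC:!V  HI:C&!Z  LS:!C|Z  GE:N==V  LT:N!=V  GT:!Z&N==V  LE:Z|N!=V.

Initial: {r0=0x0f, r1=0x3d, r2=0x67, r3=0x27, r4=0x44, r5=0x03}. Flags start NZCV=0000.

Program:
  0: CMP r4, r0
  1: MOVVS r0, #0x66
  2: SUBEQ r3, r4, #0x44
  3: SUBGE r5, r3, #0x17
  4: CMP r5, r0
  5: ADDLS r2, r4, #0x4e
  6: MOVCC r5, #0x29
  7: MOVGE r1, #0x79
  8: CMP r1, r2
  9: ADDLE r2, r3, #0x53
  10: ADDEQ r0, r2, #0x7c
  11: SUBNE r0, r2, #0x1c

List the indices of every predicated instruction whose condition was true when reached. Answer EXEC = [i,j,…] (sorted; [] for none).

EXEC = [3,7,11]

[0] flags=0010 → (cmp)
[1] flags=0010 VS?F → skip
[2] flags=0010 EQ?F → skip
[3] flags=0010 GE?T → r5=0x10
[4] flags=0010 → (cmp)
[5] flags=0010 LS?F → skip
[6] flags=0010 CC?F → skip
[7] flags=0010 GE?T → r1=0x79
[8] flags=0010 → (cmp)
[9] flags=0010 LE?F → skip
[10] flags=0010 EQ?F → skip
[11] flags=0010 NE?T → r0=0x4b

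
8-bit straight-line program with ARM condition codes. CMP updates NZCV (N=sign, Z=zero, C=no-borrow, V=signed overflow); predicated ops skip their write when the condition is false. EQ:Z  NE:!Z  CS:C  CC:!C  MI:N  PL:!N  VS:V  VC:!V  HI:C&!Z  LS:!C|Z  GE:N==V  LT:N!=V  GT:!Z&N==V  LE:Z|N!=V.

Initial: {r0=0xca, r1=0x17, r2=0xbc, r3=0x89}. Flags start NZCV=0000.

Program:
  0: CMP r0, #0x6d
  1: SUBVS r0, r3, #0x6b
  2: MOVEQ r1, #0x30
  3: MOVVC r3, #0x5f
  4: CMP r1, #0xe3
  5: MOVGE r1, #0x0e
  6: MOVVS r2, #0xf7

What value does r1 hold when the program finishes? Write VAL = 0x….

[0] flags=0011 → (cmp)
[1] flags=0011 VS?T → r0=0x1e
[2] flags=0011 EQ?F → skip
[3] flags=0011 VC?F → skip
[4] flags=0000 → (cmp)
[5] flags=0000 GE?T → r1=0x0e
[6] flags=0000 VS?F → skip

VAL = 0x0e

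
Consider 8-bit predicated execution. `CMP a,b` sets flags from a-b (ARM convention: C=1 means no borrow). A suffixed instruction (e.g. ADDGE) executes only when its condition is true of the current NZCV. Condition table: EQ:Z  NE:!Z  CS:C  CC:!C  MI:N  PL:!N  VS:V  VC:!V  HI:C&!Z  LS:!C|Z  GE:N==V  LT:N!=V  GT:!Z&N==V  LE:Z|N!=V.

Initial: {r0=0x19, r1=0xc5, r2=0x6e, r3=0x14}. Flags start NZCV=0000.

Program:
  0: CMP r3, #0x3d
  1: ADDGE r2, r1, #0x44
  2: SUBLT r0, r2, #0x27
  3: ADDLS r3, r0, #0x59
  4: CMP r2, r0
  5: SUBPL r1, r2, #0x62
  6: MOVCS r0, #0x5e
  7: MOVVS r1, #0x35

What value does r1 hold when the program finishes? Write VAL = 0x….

VAL = 0x0c

0: ✓ CMP  NZCV=1000
1: · ADDGE
2: ✓ SUBLT  r0←0x47
3: ✓ ADDLS  r3←0xa0
4: ✓ CMP  NZCV=0010
5: ✓ SUBPL  r1←0x0c
6: ✓ MOVCS  r0←0x5e
7: · MOVVS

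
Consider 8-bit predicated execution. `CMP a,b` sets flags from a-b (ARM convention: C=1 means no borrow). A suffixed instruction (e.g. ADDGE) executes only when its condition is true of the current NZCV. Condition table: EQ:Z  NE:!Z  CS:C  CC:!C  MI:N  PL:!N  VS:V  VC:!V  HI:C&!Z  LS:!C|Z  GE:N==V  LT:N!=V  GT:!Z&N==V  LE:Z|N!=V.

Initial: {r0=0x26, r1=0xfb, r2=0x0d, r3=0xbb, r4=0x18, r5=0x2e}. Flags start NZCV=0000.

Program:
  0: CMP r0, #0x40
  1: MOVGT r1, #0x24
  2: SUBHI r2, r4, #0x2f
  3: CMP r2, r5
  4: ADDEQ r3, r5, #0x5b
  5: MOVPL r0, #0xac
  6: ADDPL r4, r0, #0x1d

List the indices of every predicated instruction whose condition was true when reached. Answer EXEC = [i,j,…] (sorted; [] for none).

0: ✓ CMP  NZCV=1000
1: · MOVGT
2: · SUBHI
3: ✓ CMP  NZCV=1000
4: · ADDEQ
5: · MOVPL
6: · ADDPL

EXEC = []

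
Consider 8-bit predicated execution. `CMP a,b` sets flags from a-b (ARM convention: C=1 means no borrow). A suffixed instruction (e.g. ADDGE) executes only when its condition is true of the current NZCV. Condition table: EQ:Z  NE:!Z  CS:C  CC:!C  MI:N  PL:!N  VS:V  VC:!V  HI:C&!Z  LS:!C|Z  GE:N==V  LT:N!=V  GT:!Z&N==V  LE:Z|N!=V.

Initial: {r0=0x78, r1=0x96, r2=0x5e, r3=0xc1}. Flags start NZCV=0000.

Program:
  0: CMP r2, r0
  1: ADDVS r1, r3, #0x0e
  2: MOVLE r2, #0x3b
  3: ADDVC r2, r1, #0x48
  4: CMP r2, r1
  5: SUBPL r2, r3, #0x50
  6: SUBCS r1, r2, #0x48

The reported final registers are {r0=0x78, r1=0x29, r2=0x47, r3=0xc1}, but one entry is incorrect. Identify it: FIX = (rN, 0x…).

FIX = (r2, 0x71)

0: ✓ CMP  NZCV=1000
1: · ADDVS
2: ✓ MOVLE  r2←0x3b
3: ✓ ADDVC  r2←0xde
4: ✓ CMP  NZCV=0010
5: ✓ SUBPL  r2←0x71
6: ✓ SUBCS  r1←0x29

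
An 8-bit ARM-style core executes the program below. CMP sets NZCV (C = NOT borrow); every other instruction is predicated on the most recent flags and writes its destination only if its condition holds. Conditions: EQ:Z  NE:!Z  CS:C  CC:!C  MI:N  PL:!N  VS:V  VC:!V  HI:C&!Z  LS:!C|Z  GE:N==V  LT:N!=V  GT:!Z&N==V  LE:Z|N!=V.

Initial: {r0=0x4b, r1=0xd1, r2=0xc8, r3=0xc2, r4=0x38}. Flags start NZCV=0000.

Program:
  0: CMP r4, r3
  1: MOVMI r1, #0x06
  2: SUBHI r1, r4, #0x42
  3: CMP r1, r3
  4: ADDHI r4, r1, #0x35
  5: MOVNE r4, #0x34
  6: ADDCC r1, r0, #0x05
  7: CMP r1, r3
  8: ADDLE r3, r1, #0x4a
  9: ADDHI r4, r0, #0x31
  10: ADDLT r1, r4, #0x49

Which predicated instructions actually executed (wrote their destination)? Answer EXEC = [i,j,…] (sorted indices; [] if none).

EXEC = [4,5,9]

[0] flags=0000 → (cmp)
[1] flags=0000 MI?F → skip
[2] flags=0000 HI?F → skip
[3] flags=0010 → (cmp)
[4] flags=0010 HI?T → r4=0x06
[5] flags=0010 NE?T → r4=0x34
[6] flags=0010 CC?F → skip
[7] flags=0010 → (cmp)
[8] flags=0010 LE?F → skip
[9] flags=0010 HI?T → r4=0x7c
[10] flags=0010 LT?F → skip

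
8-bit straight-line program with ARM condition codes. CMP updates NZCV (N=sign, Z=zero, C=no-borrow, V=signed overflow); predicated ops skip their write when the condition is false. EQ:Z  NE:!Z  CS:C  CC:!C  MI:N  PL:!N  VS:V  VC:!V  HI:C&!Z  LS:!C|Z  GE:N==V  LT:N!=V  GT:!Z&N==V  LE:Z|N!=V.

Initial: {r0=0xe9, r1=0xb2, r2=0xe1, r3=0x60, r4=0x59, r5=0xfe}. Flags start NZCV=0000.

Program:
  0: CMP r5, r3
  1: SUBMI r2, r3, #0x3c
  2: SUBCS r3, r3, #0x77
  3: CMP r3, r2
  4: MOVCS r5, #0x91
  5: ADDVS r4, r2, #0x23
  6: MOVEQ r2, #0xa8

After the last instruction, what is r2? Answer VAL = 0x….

[0] flags=1010 → (cmp)
[1] flags=1010 MI?T → r2=0x24
[2] flags=1010 CS?T → r3=0xe9
[3] flags=1010 → (cmp)
[4] flags=1010 CS?T → r5=0x91
[5] flags=1010 VS?F → skip
[6] flags=1010 EQ?F → skip

VAL = 0x24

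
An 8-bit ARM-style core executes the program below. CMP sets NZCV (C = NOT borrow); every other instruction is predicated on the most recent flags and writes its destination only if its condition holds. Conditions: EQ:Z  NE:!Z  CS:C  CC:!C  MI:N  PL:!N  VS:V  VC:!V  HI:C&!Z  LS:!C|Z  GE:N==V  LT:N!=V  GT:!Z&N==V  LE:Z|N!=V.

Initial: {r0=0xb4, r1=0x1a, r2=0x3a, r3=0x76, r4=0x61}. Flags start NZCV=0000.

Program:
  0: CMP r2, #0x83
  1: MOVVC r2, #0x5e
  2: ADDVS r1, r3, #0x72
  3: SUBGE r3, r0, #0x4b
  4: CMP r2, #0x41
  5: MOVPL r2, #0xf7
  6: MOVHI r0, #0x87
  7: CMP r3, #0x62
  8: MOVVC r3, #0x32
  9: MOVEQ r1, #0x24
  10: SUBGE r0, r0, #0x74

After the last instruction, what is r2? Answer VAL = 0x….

0: ✓ CMP  NZCV=1001
1: · MOVVC
2: ✓ ADDVS  r1←0xe8
3: ✓ SUBGE  r3←0x69
4: ✓ CMP  NZCV=1000
5: · MOVPL
6: · MOVHI
7: ✓ CMP  NZCV=0010
8: ✓ MOVVC  r3←0x32
9: · MOVEQ
10: ✓ SUBGE  r0←0x40

VAL = 0x3a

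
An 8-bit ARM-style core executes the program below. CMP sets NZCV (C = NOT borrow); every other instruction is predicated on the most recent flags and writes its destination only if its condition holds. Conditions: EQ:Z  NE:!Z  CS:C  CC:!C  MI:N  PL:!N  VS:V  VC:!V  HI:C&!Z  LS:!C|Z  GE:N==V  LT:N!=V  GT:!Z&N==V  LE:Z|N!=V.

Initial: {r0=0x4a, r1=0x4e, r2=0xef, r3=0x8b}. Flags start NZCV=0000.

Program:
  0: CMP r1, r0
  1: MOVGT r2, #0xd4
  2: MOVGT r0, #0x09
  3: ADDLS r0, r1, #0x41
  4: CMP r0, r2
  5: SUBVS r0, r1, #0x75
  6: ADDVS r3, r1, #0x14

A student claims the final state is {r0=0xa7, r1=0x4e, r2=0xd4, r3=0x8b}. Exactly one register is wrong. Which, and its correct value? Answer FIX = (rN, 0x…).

FIX = (r0, 0x09)

0: ✓ CMP  NZCV=0010
1: ✓ MOVGT  r2←0xd4
2: ✓ MOVGT  r0←0x09
3: · ADDLS
4: ✓ CMP  NZCV=0000
5: · SUBVS
6: · ADDVS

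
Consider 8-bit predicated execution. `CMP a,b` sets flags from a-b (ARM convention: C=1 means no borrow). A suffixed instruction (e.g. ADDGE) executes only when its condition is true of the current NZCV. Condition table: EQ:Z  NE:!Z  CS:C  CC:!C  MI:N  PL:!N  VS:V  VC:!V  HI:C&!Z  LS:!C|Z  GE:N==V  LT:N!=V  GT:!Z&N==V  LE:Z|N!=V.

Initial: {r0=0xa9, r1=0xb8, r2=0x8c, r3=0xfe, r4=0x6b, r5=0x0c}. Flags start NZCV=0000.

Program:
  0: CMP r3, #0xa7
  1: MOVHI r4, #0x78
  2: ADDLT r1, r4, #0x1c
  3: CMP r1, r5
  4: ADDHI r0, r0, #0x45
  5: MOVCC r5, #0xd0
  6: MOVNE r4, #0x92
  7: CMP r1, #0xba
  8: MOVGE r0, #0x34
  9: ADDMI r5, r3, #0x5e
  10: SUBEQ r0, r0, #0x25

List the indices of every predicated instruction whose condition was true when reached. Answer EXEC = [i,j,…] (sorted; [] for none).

0: ✓ CMP  NZCV=0010
1: ✓ MOVHI  r4←0x78
2: · ADDLT
3: ✓ CMP  NZCV=1010
4: ✓ ADDHI  r0←0xee
5: · MOVCC
6: ✓ MOVNE  r4←0x92
7: ✓ CMP  NZCV=1000
8: · MOVGE
9: ✓ ADDMI  r5←0x5c
10: · SUBEQ

EXEC = [1,4,6,9]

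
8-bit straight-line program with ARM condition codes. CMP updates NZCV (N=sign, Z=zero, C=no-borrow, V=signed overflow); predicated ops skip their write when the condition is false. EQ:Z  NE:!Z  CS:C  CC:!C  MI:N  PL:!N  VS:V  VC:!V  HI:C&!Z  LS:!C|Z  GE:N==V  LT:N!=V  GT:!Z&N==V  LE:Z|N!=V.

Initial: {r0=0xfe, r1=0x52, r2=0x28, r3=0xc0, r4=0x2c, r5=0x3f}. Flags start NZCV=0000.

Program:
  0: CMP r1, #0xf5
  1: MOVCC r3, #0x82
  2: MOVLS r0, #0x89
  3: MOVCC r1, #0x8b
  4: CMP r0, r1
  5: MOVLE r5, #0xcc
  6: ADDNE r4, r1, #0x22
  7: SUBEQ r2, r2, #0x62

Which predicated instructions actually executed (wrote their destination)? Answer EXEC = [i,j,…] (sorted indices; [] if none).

[0] flags=0000 → (cmp)
[1] flags=0000 CC?T → r3=0x82
[2] flags=0000 LS?T → r0=0x89
[3] flags=0000 CC?T → r1=0x8b
[4] flags=1000 → (cmp)
[5] flags=1000 LE?T → r5=0xcc
[6] flags=1000 NE?T → r4=0xad
[7] flags=1000 EQ?F → skip

EXEC = [1,2,3,5,6]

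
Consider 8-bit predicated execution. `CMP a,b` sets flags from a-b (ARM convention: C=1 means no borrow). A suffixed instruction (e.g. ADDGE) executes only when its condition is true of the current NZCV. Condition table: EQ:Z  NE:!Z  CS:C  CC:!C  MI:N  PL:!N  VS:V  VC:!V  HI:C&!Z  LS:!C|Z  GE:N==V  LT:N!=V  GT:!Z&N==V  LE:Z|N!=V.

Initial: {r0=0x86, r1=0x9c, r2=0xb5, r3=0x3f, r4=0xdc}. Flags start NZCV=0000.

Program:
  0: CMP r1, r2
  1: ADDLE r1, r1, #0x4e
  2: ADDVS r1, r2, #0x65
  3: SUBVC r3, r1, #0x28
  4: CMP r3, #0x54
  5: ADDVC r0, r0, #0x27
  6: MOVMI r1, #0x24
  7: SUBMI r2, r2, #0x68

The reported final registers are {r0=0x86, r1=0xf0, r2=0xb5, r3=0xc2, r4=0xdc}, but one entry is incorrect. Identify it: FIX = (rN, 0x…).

FIX = (r1, 0xea)

[0] flags=1000 → (cmp)
[1] flags=1000 LE?T → r1=0xea
[2] flags=1000 VS?F → skip
[3] flags=1000 VC?T → r3=0xc2
[4] flags=0011 → (cmp)
[5] flags=0011 VC?F → skip
[6] flags=0011 MI?F → skip
[7] flags=0011 MI?F → skip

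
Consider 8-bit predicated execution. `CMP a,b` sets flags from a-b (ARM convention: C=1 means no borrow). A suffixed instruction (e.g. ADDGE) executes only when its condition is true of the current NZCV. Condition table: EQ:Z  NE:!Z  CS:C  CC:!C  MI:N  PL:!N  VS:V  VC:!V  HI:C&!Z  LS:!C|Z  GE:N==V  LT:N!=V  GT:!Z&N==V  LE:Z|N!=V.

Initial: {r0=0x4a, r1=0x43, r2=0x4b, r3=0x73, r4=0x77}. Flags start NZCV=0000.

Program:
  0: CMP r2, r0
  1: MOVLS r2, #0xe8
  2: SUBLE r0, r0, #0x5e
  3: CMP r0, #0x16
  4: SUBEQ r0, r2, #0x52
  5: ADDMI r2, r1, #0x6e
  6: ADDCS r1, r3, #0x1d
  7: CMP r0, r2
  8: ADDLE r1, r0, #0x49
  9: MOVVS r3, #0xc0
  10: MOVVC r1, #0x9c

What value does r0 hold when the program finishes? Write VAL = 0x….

0: ✓ CMP  NZCV=0010
1: · MOVLS
2: · SUBLE
3: ✓ CMP  NZCV=0010
4: · SUBEQ
5: · ADDMI
6: ✓ ADDCS  r1←0x90
7: ✓ CMP  NZCV=1000
8: ✓ ADDLE  r1←0x93
9: · MOVVS
10: ✓ MOVVC  r1←0x9c

VAL = 0x4a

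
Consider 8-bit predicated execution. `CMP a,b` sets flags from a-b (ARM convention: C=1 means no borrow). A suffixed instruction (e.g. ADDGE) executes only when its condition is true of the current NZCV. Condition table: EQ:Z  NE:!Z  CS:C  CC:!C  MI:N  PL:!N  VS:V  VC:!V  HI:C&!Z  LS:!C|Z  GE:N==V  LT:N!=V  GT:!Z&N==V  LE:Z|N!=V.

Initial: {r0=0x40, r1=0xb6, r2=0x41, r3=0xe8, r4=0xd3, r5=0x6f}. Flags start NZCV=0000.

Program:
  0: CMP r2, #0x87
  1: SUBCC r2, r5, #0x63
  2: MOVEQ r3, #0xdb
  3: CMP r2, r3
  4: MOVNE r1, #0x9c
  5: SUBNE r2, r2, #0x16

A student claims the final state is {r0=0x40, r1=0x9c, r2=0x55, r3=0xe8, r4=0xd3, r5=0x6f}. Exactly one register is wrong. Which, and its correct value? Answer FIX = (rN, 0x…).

0: ✓ CMP  NZCV=1001
1: ✓ SUBCC  r2←0x0c
2: · MOVEQ
3: ✓ CMP  NZCV=0000
4: ✓ MOVNE  r1←0x9c
5: ✓ SUBNE  r2←0xf6

FIX = (r2, 0xf6)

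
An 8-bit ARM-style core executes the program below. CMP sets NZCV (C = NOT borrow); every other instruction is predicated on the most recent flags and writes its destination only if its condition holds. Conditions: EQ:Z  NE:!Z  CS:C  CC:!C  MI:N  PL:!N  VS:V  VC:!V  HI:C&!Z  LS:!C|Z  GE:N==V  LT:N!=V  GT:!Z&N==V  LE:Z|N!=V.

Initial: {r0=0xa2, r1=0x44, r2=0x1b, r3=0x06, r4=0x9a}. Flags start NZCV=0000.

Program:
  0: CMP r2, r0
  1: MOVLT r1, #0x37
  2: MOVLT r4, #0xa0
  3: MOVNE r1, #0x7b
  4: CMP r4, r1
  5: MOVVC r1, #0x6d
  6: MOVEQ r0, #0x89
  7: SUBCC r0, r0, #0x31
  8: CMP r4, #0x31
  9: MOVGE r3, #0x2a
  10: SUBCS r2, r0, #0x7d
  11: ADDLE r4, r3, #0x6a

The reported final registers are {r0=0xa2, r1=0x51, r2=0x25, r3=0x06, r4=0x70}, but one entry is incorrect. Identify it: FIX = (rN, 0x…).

FIX = (r1, 0x7b)

[0] flags=0000 → (cmp)
[1] flags=0000 LT?F → skip
[2] flags=0000 LT?F → skip
[3] flags=0000 NE?T → r1=0x7b
[4] flags=0011 → (cmp)
[5] flags=0011 VC?F → skip
[6] flags=0011 EQ?F → skip
[7] flags=0011 CC?F → skip
[8] flags=0011 → (cmp)
[9] flags=0011 GE?F → skip
[10] flags=0011 CS?T → r2=0x25
[11] flags=0011 LE?T → r4=0x70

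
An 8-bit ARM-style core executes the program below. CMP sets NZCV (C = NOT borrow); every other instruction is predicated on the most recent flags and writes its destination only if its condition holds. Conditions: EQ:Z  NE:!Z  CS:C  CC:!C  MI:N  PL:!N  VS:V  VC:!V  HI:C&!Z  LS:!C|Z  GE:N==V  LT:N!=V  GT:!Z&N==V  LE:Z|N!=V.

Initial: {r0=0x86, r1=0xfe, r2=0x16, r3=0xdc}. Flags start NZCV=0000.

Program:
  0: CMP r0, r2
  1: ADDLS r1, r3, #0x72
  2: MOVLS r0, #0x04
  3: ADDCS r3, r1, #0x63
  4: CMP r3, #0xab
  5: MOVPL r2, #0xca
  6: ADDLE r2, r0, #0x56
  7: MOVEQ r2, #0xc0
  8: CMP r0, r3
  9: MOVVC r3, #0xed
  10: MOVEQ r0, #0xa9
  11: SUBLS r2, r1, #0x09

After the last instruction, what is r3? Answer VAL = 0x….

[0] flags=0011 → (cmp)
[1] flags=0011 LS?F → skip
[2] flags=0011 LS?F → skip
[3] flags=0011 CS?T → r3=0x61
[4] flags=1001 → (cmp)
[5] flags=1001 PL?F → skip
[6] flags=1001 LE?F → skip
[7] flags=1001 EQ?F → skip
[8] flags=0011 → (cmp)
[9] flags=0011 VC?F → skip
[10] flags=0011 EQ?F → skip
[11] flags=0011 LS?F → skip

VAL = 0x61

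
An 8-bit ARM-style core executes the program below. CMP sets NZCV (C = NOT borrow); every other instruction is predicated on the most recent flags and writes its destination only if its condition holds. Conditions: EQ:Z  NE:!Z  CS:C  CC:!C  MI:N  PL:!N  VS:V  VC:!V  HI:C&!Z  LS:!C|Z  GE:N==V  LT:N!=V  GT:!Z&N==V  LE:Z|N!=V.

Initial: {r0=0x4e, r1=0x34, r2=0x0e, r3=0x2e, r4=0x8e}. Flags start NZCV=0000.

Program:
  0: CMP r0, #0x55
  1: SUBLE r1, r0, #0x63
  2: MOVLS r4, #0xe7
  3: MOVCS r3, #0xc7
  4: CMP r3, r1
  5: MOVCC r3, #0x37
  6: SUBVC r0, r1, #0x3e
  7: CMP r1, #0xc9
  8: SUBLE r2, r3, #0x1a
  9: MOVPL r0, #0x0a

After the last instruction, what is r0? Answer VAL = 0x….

VAL = 0x0a

[0] flags=1000 → (cmp)
[1] flags=1000 LE?T → r1=0xeb
[2] flags=1000 LS?T → r4=0xe7
[3] flags=1000 CS?F → skip
[4] flags=0000 → (cmp)
[5] flags=0000 CC?T → r3=0x37
[6] flags=0000 VC?T → r0=0xad
[7] flags=0010 → (cmp)
[8] flags=0010 LE?F → skip
[9] flags=0010 PL?T → r0=0x0a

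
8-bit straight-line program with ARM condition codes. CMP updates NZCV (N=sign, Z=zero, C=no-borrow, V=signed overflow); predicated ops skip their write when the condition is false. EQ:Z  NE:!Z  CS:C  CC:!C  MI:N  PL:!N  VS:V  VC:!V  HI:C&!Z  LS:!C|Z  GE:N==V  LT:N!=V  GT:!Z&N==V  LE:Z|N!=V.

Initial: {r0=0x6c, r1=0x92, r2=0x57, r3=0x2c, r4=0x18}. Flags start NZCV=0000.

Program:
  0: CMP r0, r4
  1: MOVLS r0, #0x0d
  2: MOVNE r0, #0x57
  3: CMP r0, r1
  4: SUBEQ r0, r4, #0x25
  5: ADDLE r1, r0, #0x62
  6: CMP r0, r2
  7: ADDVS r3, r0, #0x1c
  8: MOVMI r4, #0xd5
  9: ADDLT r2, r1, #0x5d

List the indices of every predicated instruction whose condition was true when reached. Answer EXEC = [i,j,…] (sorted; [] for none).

EXEC = [2]

[0] flags=0010 → (cmp)
[1] flags=0010 LS?F → skip
[2] flags=0010 NE?T → r0=0x57
[3] flags=1001 → (cmp)
[4] flags=1001 EQ?F → skip
[5] flags=1001 LE?F → skip
[6] flags=0110 → (cmp)
[7] flags=0110 VS?F → skip
[8] flags=0110 MI?F → skip
[9] flags=0110 LT?F → skip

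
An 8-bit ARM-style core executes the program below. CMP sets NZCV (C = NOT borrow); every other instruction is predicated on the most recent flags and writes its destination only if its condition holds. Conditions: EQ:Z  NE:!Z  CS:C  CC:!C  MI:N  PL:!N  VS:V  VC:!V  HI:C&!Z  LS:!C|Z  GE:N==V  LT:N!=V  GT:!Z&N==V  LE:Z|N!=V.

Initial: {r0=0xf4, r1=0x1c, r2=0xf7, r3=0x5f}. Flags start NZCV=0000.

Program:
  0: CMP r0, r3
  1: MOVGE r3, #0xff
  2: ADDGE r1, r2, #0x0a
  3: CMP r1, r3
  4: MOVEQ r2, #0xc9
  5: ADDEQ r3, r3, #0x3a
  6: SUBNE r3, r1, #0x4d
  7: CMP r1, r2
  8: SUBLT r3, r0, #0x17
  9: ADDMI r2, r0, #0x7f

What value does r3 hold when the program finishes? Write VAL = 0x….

VAL = 0xcf

[0] flags=1010 → (cmp)
[1] flags=1010 GE?F → skip
[2] flags=1010 GE?F → skip
[3] flags=1000 → (cmp)
[4] flags=1000 EQ?F → skip
[5] flags=1000 EQ?F → skip
[6] flags=1000 NE?T → r3=0xcf
[7] flags=0000 → (cmp)
[8] flags=0000 LT?F → skip
[9] flags=0000 MI?F → skip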